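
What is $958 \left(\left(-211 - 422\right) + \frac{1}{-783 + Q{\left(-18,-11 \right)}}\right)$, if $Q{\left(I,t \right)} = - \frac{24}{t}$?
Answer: $- \frac{5208500384}{8589} \approx -6.0642 \cdot 10^{5}$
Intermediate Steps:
$958 \left(\left(-211 - 422\right) + \frac{1}{-783 + Q{\left(-18,-11 \right)}}\right) = 958 \left(\left(-211 - 422\right) + \frac{1}{-783 - \frac{24}{-11}}\right) = 958 \left(\left(-211 - 422\right) + \frac{1}{-783 - - \frac{24}{11}}\right) = 958 \left(-633 + \frac{1}{-783 + \frac{24}{11}}\right) = 958 \left(-633 + \frac{1}{- \frac{8589}{11}}\right) = 958 \left(-633 - \frac{11}{8589}\right) = 958 \left(- \frac{5436848}{8589}\right) = - \frac{5208500384}{8589}$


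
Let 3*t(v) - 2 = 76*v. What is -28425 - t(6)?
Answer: -85733/3 ≈ -28578.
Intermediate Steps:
t(v) = ⅔ + 76*v/3 (t(v) = ⅔ + (76*v)/3 = ⅔ + 76*v/3)
-28425 - t(6) = -28425 - (⅔ + (76/3)*6) = -28425 - (⅔ + 152) = -28425 - 1*458/3 = -28425 - 458/3 = -85733/3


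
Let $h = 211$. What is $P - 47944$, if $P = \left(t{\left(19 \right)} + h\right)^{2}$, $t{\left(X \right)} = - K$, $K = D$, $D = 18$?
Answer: $-10695$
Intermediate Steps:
$K = 18$
$t{\left(X \right)} = -18$ ($t{\left(X \right)} = \left(-1\right) 18 = -18$)
$P = 37249$ ($P = \left(-18 + 211\right)^{2} = 193^{2} = 37249$)
$P - 47944 = 37249 - 47944 = -10695$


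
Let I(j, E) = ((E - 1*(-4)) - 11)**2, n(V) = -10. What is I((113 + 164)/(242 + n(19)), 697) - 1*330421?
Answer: 145679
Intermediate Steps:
I(j, E) = (-7 + E)**2 (I(j, E) = ((E + 4) - 11)**2 = ((4 + E) - 11)**2 = (-7 + E)**2)
I((113 + 164)/(242 + n(19)), 697) - 1*330421 = (-7 + 697)**2 - 1*330421 = 690**2 - 330421 = 476100 - 330421 = 145679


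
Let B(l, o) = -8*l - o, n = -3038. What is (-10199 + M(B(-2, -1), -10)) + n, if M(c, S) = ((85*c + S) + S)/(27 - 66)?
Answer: -172556/13 ≈ -13274.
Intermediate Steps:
B(l, o) = -o - 8*l
M(c, S) = -85*c/39 - 2*S/39 (M(c, S) = ((S + 85*c) + S)/(-39) = (2*S + 85*c)*(-1/39) = -85*c/39 - 2*S/39)
(-10199 + M(B(-2, -1), -10)) + n = (-10199 + (-85*(-1*(-1) - 8*(-2))/39 - 2/39*(-10))) - 3038 = (-10199 + (-85*(1 + 16)/39 + 20/39)) - 3038 = (-10199 + (-85/39*17 + 20/39)) - 3038 = (-10199 + (-1445/39 + 20/39)) - 3038 = (-10199 - 475/13) - 3038 = -133062/13 - 3038 = -172556/13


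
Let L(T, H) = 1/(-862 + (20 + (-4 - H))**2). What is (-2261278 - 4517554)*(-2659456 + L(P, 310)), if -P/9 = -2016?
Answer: 771364268560728088/42787 ≈ 1.8028e+13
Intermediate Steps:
P = 18144 (P = -9*(-2016) = 18144)
L(T, H) = 1/(-862 + (16 - H)**2)
(-2261278 - 4517554)*(-2659456 + L(P, 310)) = (-2261278 - 4517554)*(-2659456 + 1/(-862 + (-16 + 310)**2)) = -6778832*(-2659456 + 1/(-862 + 294**2)) = -6778832*(-2659456 + 1/(-862 + 86436)) = -6778832*(-2659456 + 1/85574) = -6778832*(-227580287743/85574) = 771364268560728088/42787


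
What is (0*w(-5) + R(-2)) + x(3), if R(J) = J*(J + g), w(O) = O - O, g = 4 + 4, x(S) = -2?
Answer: -14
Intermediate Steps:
g = 8
w(O) = 0
R(J) = J*(8 + J) (R(J) = J*(J + 8) = J*(8 + J))
(0*w(-5) + R(-2)) + x(3) = (0*0 - 2*(8 - 2)) - 2 = (0 - 2*6) - 2 = (0 - 12) - 2 = -12 - 2 = -14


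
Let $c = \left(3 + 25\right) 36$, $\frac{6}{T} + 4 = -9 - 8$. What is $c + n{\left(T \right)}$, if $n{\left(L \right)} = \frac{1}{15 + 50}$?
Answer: $\frac{65521}{65} \approx 1008.0$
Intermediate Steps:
$T = - \frac{2}{7}$ ($T = \frac{6}{-4 - 17} = \frac{6}{-21} = 6 \left(- \frac{1}{21}\right) = - \frac{2}{7} \approx -0.28571$)
$n{\left(L \right)} = \frac{1}{65}$
$c = 1008$ ($c = 28 \cdot 36 = 1008$)
$c + n{\left(T \right)} = 1008 + \frac{1}{65} = \frac{65521}{65}$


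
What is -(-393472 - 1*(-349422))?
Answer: 44050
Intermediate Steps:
-(-393472 - 1*(-349422)) = -(-393472 + 349422) = -1*(-44050) = 44050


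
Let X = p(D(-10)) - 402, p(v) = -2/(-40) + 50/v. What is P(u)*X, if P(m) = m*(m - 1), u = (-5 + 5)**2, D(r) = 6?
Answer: 0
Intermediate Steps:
p(v) = 1/20 + 50/v (p(v) = -2*(-1/40) + 50/v = 1/20 + 50/v)
u = 0 (u = 0**2 = 0)
P(m) = m*(-1 + m)
X = -23617/60 (X = (1/20)*(1000 + 6)/6 - 402 = (1/20)*(1/6)*1006 - 402 = 503/60 - 402 = -23617/60 ≈ -393.62)
P(u)*X = (0*(-1 + 0))*(-23617/60) = (0*(-1))*(-23617/60) = 0*(-23617/60) = 0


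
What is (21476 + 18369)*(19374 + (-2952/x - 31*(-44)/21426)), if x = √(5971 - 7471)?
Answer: 8270002836680/10713 + 3920748*I*√15/5 ≈ 7.7196e+8 + 3.037e+6*I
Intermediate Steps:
x = 10*I*√15 (x = √(-1500) = 10*I*√15 ≈ 38.73*I)
(21476 + 18369)*(19374 + (-2952/x - 31*(-44)/21426)) = (21476 + 18369)*(19374 + (-2952*(-I*√15/150) - 31*(-44)/21426)) = 39845*(19374 + (-(-492)*I*√15/25 + 1364*(1/21426))) = 39845*(19374 + (492*I*√15/25 + 682/10713)) = 39845*(19374 + (682/10713 + 492*I*√15/25)) = 39845*(207554344/10713 + 492*I*√15/25) = 8270002836680/10713 + 3920748*I*√15/5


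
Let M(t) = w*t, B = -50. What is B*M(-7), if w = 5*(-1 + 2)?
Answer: 1750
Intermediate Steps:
w = 5 (w = 5*1 = 5)
M(t) = 5*t
B*M(-7) = -250*(-7) = -50*(-35) = 1750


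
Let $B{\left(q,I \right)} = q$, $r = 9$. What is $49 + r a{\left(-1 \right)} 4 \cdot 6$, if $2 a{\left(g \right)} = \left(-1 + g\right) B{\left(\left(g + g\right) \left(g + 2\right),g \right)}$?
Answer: $481$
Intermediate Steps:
$a{\left(g \right)} = g \left(-1 + g\right) \left(2 + g\right)$ ($a{\left(g \right)} = \frac{\left(-1 + g\right) \left(g + g\right) \left(g + 2\right)}{2} = \frac{\left(-1 + g\right) 2 g \left(2 + g\right)}{2} = \frac{2 g \left(-1 + g\right) \left(2 + g\right)}{2} = g \left(-1 + g\right) \left(2 + g\right)$)
$49 + r a{\left(-1 \right)} 4 \cdot 6 = 49 + 9 - \left(-1 - 1\right) \left(2 - 1\right) 4 \cdot 6 = 49 + 9 \left(-1\right) \left(-2\right) 1 \cdot 4 \cdot 6 = 49 + 9 \cdot 2 \cdot 4 \cdot 6 = 49 + 9 \cdot 8 \cdot 6 = 49 + 9 \cdot 48 = 49 + 432 = 481$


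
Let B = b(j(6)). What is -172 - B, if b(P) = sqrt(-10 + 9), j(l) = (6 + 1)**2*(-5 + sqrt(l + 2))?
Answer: -172 - I ≈ -172.0 - 1.0*I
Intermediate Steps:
j(l) = -245 + 49*sqrt(2 + l) (j(l) = 7**2*(-5 + sqrt(2 + l)) = 49*(-5 + sqrt(2 + l)) = -245 + 49*sqrt(2 + l))
b(P) = I (b(P) = sqrt(-1) = I)
B = I ≈ 1.0*I
-172 - B = -172 - I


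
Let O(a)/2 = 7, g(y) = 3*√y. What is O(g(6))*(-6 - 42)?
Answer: -672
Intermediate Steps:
O(a) = 14 (O(a) = 2*7 = 14)
O(g(6))*(-6 - 42) = 14*(-6 - 42) = 14*(-48) = -672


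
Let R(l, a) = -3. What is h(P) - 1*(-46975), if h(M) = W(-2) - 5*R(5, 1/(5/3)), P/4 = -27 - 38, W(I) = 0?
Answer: 46990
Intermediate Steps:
P = -260 (P = 4*(-27 - 38) = 4*(-65) = -260)
h(M) = 15 (h(M) = 0 - 5*(-3) = 0 + 15 = 15)
h(P) - 1*(-46975) = 15 - 1*(-46975) = 15 + 46975 = 46990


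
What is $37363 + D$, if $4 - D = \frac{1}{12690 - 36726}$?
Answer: $\frac{898153213}{24036} \approx 37367.0$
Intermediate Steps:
$D = \frac{96145}{24036}$ ($D = 4 - \frac{1}{12690 - 36726} = 4 - \frac{1}{-24036} = 4 - - \frac{1}{24036} = 4 + \frac{1}{24036} = \frac{96145}{24036} \approx 4.0$)
$37363 + D = 37363 + \frac{96145}{24036} = \frac{898153213}{24036}$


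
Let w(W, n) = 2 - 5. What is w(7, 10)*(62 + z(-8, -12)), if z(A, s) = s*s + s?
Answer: -582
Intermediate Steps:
z(A, s) = s + s² (z(A, s) = s² + s = s + s²)
w(W, n) = -3
w(7, 10)*(62 + z(-8, -12)) = -3*(62 - 12*(1 - 12)) = -3*(62 - 12*(-11)) = -3*(62 + 132) = -3*194 = -582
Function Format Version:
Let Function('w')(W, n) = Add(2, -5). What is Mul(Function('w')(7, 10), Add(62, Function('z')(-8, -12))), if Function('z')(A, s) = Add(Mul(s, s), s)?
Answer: -582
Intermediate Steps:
Function('z')(A, s) = Add(s, Pow(s, 2)) (Function('z')(A, s) = Add(Pow(s, 2), s) = Add(s, Pow(s, 2)))
Function('w')(W, n) = -3
Mul(Function('w')(7, 10), Add(62, Function('z')(-8, -12))) = Mul(-3, Add(62, Mul(-12, Add(1, -12)))) = Mul(-3, Add(62, Mul(-12, -11))) = Mul(-3, Add(62, 132)) = Mul(-3, 194) = -582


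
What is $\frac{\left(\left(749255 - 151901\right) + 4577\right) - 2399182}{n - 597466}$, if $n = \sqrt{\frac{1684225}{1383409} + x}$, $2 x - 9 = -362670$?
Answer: $\frac{2970999113689316188}{987659407700724507} + \frac{1797251 i \sqrt{1388126764729165382}}{987659407700724507} \approx 3.0081 + 0.002144 i$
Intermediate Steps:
$x = - \frac{362661}{2}$ ($x = \frac{9}{2} + \frac{1}{2} \left(-362670\right) = \frac{9}{2} - 181335 = - \frac{362661}{2} \approx -1.8133 \cdot 10^{5}$)
$n = \frac{i \sqrt{1388126764729165382}}{2766818}$ ($n = \sqrt{\frac{1684225}{1383409} - \frac{362661}{2}} = \sqrt{- \frac{501705122899}{2766818}} = \frac{i \sqrt{1388126764729165382}}{2766818} \approx 425.83 i$)
$\frac{\left(\left(749255 - 151901\right) + 4577\right) - 2399182}{n - 597466} = \frac{\left(\left(749255 - 151901\right) + 4577\right) - 2399182}{\frac{i \sqrt{1388126764729165382}}{2766818} - 597466} = \frac{\left(597354 + 4577\right) - 2399182}{-597466 + \frac{i \sqrt{1388126764729165382}}{2766818}} = \frac{601931 - 2399182}{-597466 + \frac{i \sqrt{1388126764729165382}}{2766818}} = - \frac{1797251}{-597466 + \frac{i \sqrt{1388126764729165382}}{2766818}}$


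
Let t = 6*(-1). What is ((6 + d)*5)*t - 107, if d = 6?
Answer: -467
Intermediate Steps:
t = -6
((6 + d)*5)*t - 107 = ((6 + 6)*5)*(-6) - 107 = (12*5)*(-6) - 107 = 60*(-6) - 107 = -360 - 107 = -467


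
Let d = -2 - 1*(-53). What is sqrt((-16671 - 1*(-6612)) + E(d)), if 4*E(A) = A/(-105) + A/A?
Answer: I*sqrt(49288470)/70 ≈ 100.29*I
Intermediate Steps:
d = 51 (d = -2 + 53 = 51)
E(A) = 1/4 - A/420 (E(A) = (A/(-105) + A/A)/4 = (A*(-1/105) + 1)/4 = (-A/105 + 1)/4 = (1 - A/105)/4 = 1/4 - A/420)
sqrt((-16671 - 1*(-6612)) + E(d)) = sqrt((-16671 - 1*(-6612)) + (1/4 - 1/420*51)) = sqrt((-16671 + 6612) + (1/4 - 17/140)) = sqrt(-10059 + 9/70) = sqrt(-704121/70) = I*sqrt(49288470)/70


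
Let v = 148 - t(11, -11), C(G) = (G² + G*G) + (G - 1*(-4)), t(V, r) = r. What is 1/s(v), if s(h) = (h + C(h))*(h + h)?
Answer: 1/16181112 ≈ 6.1800e-8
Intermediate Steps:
C(G) = 4 + G + 2*G² (C(G) = (G² + G²) + (G + 4) = 2*G² + (4 + G) = 4 + G + 2*G²)
v = 159 (v = 148 - 1*(-11) = 148 + 11 = 159)
s(h) = 2*h*(4 + 2*h + 2*h²) (s(h) = (h + (4 + h + 2*h²))*(h + h) = (4 + 2*h + 2*h²)*(2*h) = 2*h*(4 + 2*h + 2*h²))
1/s(v) = 1/(4*159*(2 + 159 + 159²)) = 1/(4*159*(2 + 159 + 25281)) = 1/(4*159*25442) = 1/16181112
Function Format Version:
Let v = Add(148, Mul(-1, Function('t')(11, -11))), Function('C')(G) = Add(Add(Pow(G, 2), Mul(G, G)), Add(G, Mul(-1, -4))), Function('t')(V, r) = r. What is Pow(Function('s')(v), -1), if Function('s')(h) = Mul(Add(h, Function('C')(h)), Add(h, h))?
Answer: Rational(1, 16181112) ≈ 6.1800e-8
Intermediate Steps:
Function('C')(G) = Add(4, G, Mul(2, Pow(G, 2))) (Function('C')(G) = Add(Add(Pow(G, 2), Pow(G, 2)), Add(G, 4)) = Add(Mul(2, Pow(G, 2)), Add(4, G)) = Add(4, G, Mul(2, Pow(G, 2))))
v = 159 (v = Add(148, Mul(-1, -11)) = Add(148, 11) = 159)
Function('s')(h) = Mul(2, h, Add(4, Mul(2, h), Mul(2, Pow(h, 2)))) (Function('s')(h) = Mul(Add(h, Add(4, h, Mul(2, Pow(h, 2)))), Add(h, h)) = Mul(Add(4, Mul(2, h), Mul(2, Pow(h, 2))), Mul(2, h)) = Mul(2, h, Add(4, Mul(2, h), Mul(2, Pow(h, 2)))))
Pow(Function('s')(v), -1) = Pow(Mul(4, 159, Add(2, 159, Pow(159, 2))), -1) = Pow(Mul(4, 159, Add(2, 159, 25281)), -1) = Pow(Mul(4, 159, 25442), -1) = Pow(16181112, -1) = Rational(1, 16181112)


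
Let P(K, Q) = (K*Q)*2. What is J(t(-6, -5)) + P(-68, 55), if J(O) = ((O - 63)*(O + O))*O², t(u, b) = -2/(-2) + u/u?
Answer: -8456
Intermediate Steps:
t(u, b) = 2 (t(u, b) = -2*(-½) + 1 = 1 + 1 = 2)
J(O) = 2*O³*(-63 + O) (J(O) = ((-63 + O)*(2*O))*O² = (2*O*(-63 + O))*O² = 2*O³*(-63 + O))
P(K, Q) = 2*K*Q
J(t(-6, -5)) + P(-68, 55) = 2*2³*(-63 + 2) + 2*(-68)*55 = 2*8*(-61) - 7480 = -976 - 7480 = -8456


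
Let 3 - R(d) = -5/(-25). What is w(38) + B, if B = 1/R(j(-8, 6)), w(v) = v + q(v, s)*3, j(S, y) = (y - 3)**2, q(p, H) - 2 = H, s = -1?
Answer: 579/14 ≈ 41.357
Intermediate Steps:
q(p, H) = 2 + H
j(S, y) = (-3 + y)**2
R(d) = 14/5 (R(d) = 3 - (-5)/(-25) = 3 - (-5)*(-1)/25 = 3 - 1*1/5 = 3 - 1/5 = 14/5)
w(v) = 3 + v (w(v) = v + (2 - 1)*3 = v + 1*3 = v + 3 = 3 + v)
B = 5/14 (B = 1/(14/5) = 5/14 ≈ 0.35714)
w(38) + B = (3 + 38) + 5/14 = 41 + 5/14 = 579/14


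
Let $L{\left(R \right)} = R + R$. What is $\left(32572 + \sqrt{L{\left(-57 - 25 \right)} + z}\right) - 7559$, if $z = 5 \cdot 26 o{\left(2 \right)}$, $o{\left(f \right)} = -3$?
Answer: $25013 + i \sqrt{554} \approx 25013.0 + 23.537 i$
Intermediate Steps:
$L{\left(R \right)} = 2 R$
$z = -390$ ($z = 5 \cdot 26 \left(-3\right) = 130 \left(-3\right) = -390$)
$\left(32572 + \sqrt{L{\left(-57 - 25 \right)} + z}\right) - 7559 = \left(32572 + \sqrt{2 \left(-57 - 25\right) - 390}\right) - 7559 = \left(32572 + \sqrt{2 \left(-82\right) - 390}\right) - 7559 = \left(32572 + \sqrt{-164 - 390}\right) - 7559 = \left(32572 + \sqrt{-554}\right) - 7559 = \left(32572 + i \sqrt{554}\right) - 7559 = 25013 + i \sqrt{554}$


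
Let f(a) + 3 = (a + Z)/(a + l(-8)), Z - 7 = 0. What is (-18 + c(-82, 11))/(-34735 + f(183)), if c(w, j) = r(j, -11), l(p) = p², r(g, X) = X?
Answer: 377/451584 ≈ 0.00083484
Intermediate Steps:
Z = 7 (Z = 7 + 0 = 7)
c(w, j) = -11
f(a) = -3 + (7 + a)/(64 + a) (f(a) = -3 + (a + 7)/(a + (-8)²) = -3 + (7 + a)/(a + 64) = -3 + (7 + a)/(64 + a))
(-18 + c(-82, 11))/(-34735 + f(183)) = (-18 - 11)/(-34735 + (-185 - 2*183)/(64 + 183)) = -29/(-34735 + (-185 - 366)/247) = -29/(-34735 + (1/247)*(-551)) = -29/(-34735 - 29/13) = -29/(-451584/13) = -29*(-13/451584) = 377/451584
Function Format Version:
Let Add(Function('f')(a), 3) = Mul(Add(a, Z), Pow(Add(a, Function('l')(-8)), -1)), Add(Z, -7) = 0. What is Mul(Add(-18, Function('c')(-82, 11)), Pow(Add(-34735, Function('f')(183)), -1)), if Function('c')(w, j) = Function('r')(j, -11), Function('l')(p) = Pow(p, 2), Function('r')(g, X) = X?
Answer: Rational(377, 451584) ≈ 0.00083484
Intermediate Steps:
Z = 7 (Z = Add(7, 0) = 7)
Function('c')(w, j) = -11
Function('f')(a) = Add(-3, Mul(Pow(Add(64, a), -1), Add(7, a))) (Function('f')(a) = Add(-3, Mul(Add(a, 7), Pow(Add(a, Pow(-8, 2)), -1))) = Add(-3, Mul(Add(7, a), Pow(Add(a, 64), -1))) = Add(-3, Mul(Add(7, a), Pow(Add(64, a), -1))) = Add(-3, Mul(Pow(Add(64, a), -1), Add(7, a))))
Mul(Add(-18, Function('c')(-82, 11)), Pow(Add(-34735, Function('f')(183)), -1)) = Mul(Add(-18, -11), Pow(Add(-34735, Mul(Pow(Add(64, 183), -1), Add(-185, Mul(-2, 183)))), -1)) = Mul(-29, Pow(Add(-34735, Mul(Pow(247, -1), Add(-185, -366))), -1)) = Mul(-29, Pow(Add(-34735, Mul(Rational(1, 247), -551)), -1)) = Mul(-29, Pow(Add(-34735, Rational(-29, 13)), -1)) = Mul(-29, Pow(Rational(-451584, 13), -1)) = Mul(-29, Rational(-13, 451584)) = Rational(377, 451584)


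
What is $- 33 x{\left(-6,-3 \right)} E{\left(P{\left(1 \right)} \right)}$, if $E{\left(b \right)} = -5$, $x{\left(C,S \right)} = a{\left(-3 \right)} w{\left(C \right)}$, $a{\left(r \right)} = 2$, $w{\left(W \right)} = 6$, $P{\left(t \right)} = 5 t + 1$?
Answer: $1980$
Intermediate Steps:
$P{\left(t \right)} = 1 + 5 t$
$x{\left(C,S \right)} = 12$ ($x{\left(C,S \right)} = 2 \cdot 6 = 12$)
$- 33 x{\left(-6,-3 \right)} E{\left(P{\left(1 \right)} \right)} = \left(-33\right) 12 \left(-5\right) = \left(-396\right) \left(-5\right) = 1980$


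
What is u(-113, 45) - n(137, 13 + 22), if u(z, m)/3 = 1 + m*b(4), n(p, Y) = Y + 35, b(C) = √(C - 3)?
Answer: 68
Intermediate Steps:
b(C) = √(-3 + C)
n(p, Y) = 35 + Y
u(z, m) = 3 + 3*m (u(z, m) = 3*(1 + m*√(-3 + 4)) = 3*(1 + m*√1) = 3*(1 + m*1) = 3*(1 + m) = 3 + 3*m)
u(-113, 45) - n(137, 13 + 22) = (3 + 3*45) - (35 + (13 + 22)) = (3 + 135) - (35 + 35) = 138 - 1*70 = 138 - 70 = 68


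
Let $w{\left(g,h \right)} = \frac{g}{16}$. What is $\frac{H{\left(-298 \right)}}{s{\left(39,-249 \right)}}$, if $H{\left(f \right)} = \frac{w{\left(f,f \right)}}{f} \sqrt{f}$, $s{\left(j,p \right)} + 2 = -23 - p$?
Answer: $\frac{i \sqrt{298}}{3584} \approx 0.0048166 i$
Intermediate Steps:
$w{\left(g,h \right)} = \frac{g}{16}$ ($w{\left(g,h \right)} = g \frac{1}{16} = \frac{g}{16}$)
$s{\left(j,p \right)} = -25 - p$ ($s{\left(j,p \right)} = -2 - \left(23 + p\right) = -25 - p$)
$H{\left(f \right)} = \frac{\sqrt{f}}{16}$ ($H{\left(f \right)} = \frac{\frac{1}{16} f}{f} \sqrt{f} = \frac{\sqrt{f}}{16}$)
$\frac{H{\left(-298 \right)}}{s{\left(39,-249 \right)}} = \frac{\frac{1}{16} \sqrt{-298}}{-25 - -249} = \frac{\frac{1}{16} i \sqrt{298}}{-25 + 249} = \frac{\frac{1}{16} i \sqrt{298}}{224} = \frac{i \sqrt{298}}{16} \cdot \frac{1}{224} = \frac{i \sqrt{298}}{3584}$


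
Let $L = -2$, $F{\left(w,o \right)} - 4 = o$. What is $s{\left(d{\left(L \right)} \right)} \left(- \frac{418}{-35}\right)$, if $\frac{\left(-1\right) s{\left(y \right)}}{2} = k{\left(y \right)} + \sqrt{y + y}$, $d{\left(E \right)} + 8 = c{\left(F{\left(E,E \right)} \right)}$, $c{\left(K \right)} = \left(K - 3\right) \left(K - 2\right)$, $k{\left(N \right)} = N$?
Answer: $\frac{6688}{35} - \frac{3344 i}{35} \approx 191.09 - 95.543 i$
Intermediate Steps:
$F{\left(w,o \right)} = 4 + o$
$c{\left(K \right)} = \left(-3 + K\right) \left(-2 + K\right)$
$d{\left(E \right)} = -22 + \left(4 + E\right)^{2} - 5 E$ ($d{\left(E \right)} = -8 + \left(6 + \left(4 + E\right)^{2} - 5 \left(4 + E\right)\right) = -8 + \left(6 + \left(4 + E\right)^{2} - \left(20 + 5 E\right)\right) = -8 - \left(14 - \left(4 + E\right)^{2} + 5 E\right) = -22 + \left(4 + E\right)^{2} - 5 E$)
$s{\left(y \right)} = - 2 y - 2 \sqrt{2} \sqrt{y}$ ($s{\left(y \right)} = - 2 \left(y + \sqrt{y + y}\right) = - 2 \left(y + \sqrt{2 y}\right) = - 2 \left(y + \sqrt{2} \sqrt{y}\right) = - 2 y - 2 \sqrt{2} \sqrt{y}$)
$s{\left(d{\left(L \right)} \right)} \left(- \frac{418}{-35}\right) = \left(- 2 \left(-6 + \left(-2\right)^{2} + 3 \left(-2\right)\right) - 2 \sqrt{2} \sqrt{-6 + \left(-2\right)^{2} + 3 \left(-2\right)}\right) \left(- \frac{418}{-35}\right) = \left(- 2 \left(-6 + 4 - 6\right) - 2 \sqrt{2} \sqrt{-6 + 4 - 6}\right) \left(\left(-418\right) \left(- \frac{1}{35}\right)\right) = \left(\left(-2\right) \left(-8\right) - 2 \sqrt{2} \sqrt{-8}\right) \frac{418}{35} = \left(16 - 2 \sqrt{2} \cdot 2 i \sqrt{2}\right) \frac{418}{35} = \left(16 - 8 i\right) \frac{418}{35} = \frac{6688}{35} - \frac{3344 i}{35}$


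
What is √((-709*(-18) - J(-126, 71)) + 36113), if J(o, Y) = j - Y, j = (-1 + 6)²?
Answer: √48921 ≈ 221.18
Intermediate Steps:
j = 25 (j = 5² = 25)
J(o, Y) = 25 - Y
√((-709*(-18) - J(-126, 71)) + 36113) = √((-709*(-18) - (25 - 1*71)) + 36113) = √((12762 - (25 - 71)) + 36113) = √((12762 - 1*(-46)) + 36113) = √((12762 + 46) + 36113) = √(12808 + 36113) = √48921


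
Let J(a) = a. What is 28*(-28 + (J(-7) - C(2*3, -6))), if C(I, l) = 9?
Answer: -1232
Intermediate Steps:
28*(-28 + (J(-7) - C(2*3, -6))) = 28*(-28 + (-7 - 1*9)) = 28*(-28 + (-7 - 9)) = 28*(-28 - 16) = 28*(-44) = -1232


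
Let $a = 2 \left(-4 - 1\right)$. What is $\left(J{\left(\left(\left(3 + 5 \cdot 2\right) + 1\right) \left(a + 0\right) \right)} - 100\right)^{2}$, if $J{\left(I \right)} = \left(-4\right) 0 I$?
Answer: $10000$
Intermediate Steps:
$a = -10$ ($a = 2 \left(-5\right) = -10$)
$J{\left(I \right)} = 0$ ($J{\left(I \right)} = 0 I = 0$)
$\left(J{\left(\left(\left(3 + 5 \cdot 2\right) + 1\right) \left(a + 0\right) \right)} - 100\right)^{2} = \left(0 - 100\right)^{2} = \left(-100\right)^{2} = 10000$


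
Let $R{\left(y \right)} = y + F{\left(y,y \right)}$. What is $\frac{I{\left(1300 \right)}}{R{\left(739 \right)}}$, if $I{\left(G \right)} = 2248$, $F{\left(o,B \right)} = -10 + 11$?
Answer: $\frac{562}{185} \approx 3.0378$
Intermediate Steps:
$F{\left(o,B \right)} = 1$
$R{\left(y \right)} = 1 + y$ ($R{\left(y \right)} = y + 1 = 1 + y$)
$\frac{I{\left(1300 \right)}}{R{\left(739 \right)}} = \frac{2248}{1 + 739} = \frac{2248}{740} = 2248 \cdot \frac{1}{740} = \frac{562}{185}$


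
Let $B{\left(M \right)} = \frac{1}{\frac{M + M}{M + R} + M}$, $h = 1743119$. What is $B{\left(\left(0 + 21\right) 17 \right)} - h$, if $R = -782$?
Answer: $- \frac{15484126052}{8883} \approx -1.7431 \cdot 10^{6}$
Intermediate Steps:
$B{\left(M \right)} = \frac{1}{M + \frac{2 M}{-782 + M}}$ ($B{\left(M \right)} = \frac{1}{\frac{M + M}{M - 782} + M} = \frac{1}{\frac{2 M}{-782 + M} + M} = \frac{1}{M + \frac{2 M}{-782 + M}}$)
$B{\left(\left(0 + 21\right) 17 \right)} - h = \frac{-782 + \left(0 + 21\right) 17}{\left(0 + 21\right) 17 \left(-780 + \left(0 + 21\right) 17\right)} - 1743119 = \frac{-782 + 21 \cdot 17}{21 \cdot 17 \left(-780 + 21 \cdot 17\right)} - 1743119 = \frac{-782 + 357}{357 \left(-780 + 357\right)} - 1743119 = \frac{1}{357} \frac{1}{-423} \left(-425\right) - 1743119 = \frac{1}{357} \left(- \frac{1}{423}\right) \left(-425\right) - 1743119 = \frac{25}{8883} - 1743119 = - \frac{15484126052}{8883}$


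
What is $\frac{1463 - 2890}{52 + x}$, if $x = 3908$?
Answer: $- \frac{1427}{3960} \approx -0.36035$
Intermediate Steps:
$\frac{1463 - 2890}{52 + x} = \frac{1463 - 2890}{52 + 3908} = - \frac{1427}{3960}$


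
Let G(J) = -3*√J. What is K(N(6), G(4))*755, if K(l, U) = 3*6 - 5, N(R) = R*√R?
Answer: 9815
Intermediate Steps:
N(R) = R^(3/2)
K(l, U) = 13 (K(l, U) = 18 - 5 = 13)
K(N(6), G(4))*755 = 13*755 = 9815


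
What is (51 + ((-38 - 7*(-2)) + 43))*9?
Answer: 630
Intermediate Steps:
(51 + ((-38 - 7*(-2)) + 43))*9 = (51 + ((-38 + 14) + 43))*9 = (51 + (-24 + 43))*9 = (51 + 19)*9 = 70*9 = 630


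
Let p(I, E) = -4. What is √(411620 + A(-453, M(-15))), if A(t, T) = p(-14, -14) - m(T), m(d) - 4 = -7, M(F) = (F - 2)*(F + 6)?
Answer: √411619 ≈ 641.58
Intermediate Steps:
M(F) = (-2 + F)*(6 + F)
m(d) = -3 (m(d) = 4 - 7 = -3)
A(t, T) = -1 (A(t, T) = -4 - 1*(-3) = -4 + 3 = -1)
√(411620 + A(-453, M(-15))) = √(411620 - 1) = √411619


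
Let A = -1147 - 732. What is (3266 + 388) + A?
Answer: 1775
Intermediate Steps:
A = -1879
(3266 + 388) + A = (3266 + 388) - 1879 = 3654 - 1879 = 1775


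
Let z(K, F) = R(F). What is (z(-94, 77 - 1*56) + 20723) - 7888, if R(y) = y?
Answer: 12856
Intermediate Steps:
z(K, F) = F
(z(-94, 77 - 1*56) + 20723) - 7888 = ((77 - 1*56) + 20723) - 7888 = ((77 - 56) + 20723) - 7888 = (21 + 20723) - 7888 = 20744 - 7888 = 12856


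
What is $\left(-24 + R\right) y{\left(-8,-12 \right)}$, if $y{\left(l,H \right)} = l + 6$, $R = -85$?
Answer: $218$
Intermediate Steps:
$y{\left(l,H \right)} = 6 + l$
$\left(-24 + R\right) y{\left(-8,-12 \right)} = \left(-24 - 85\right) \left(6 - 8\right) = \left(-109\right) \left(-2\right) = 218$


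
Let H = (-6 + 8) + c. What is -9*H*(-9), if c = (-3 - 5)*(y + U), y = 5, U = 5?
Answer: -6318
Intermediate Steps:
c = -80 (c = (-3 - 5)*(5 + 5) = -8*10 = -80)
H = -78 (H = (-6 + 8) - 80 = 2 - 80 = -78)
-9*H*(-9) = -9*(-78)*(-9) = 702*(-9) = -6318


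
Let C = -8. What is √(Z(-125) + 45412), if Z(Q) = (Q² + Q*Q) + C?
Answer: √76654 ≈ 276.86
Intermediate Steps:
Z(Q) = -8 + 2*Q² (Z(Q) = (Q² + Q*Q) - 8 = (Q² + Q²) - 8 = 2*Q² - 8 = -8 + 2*Q²)
√(Z(-125) + 45412) = √((-8 + 2*(-125)²) + 45412) = √((-8 + 2*15625) + 45412) = √((-8 + 31250) + 45412) = √(31242 + 45412) = √76654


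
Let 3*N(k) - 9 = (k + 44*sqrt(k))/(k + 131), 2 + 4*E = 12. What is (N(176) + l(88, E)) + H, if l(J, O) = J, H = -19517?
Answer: -17891170/921 + 176*sqrt(11)/921 ≈ -19425.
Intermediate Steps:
E = 5/2 (E = -1/2 + (1/4)*12 = -1/2 + 3 = 5/2 ≈ 2.5000)
N(k) = 3 + (k + 44*sqrt(k))/(3*(131 + k)) (N(k) = 3 + ((k + 44*sqrt(k))/(k + 131))/3 = 3 + ((k + 44*sqrt(k))/(131 + k))/3 = 3 + (k + 44*sqrt(k))/(3*(131 + k)))
(N(176) + l(88, E)) + H = ((1179 + 10*176 + 44*sqrt(176))/(3*(131 + 176)) + 88) - 19517 = ((1/3)*(1179 + 1760 + 44*(4*sqrt(11)))/307 + 88) - 19517 = ((1/3)*(1/307)*(1179 + 1760 + 176*sqrt(11)) + 88) - 19517 = ((1/3)*(1/307)*(2939 + 176*sqrt(11)) + 88) - 19517 = ((2939/921 + 176*sqrt(11)/921) + 88) - 19517 = (83987/921 + 176*sqrt(11)/921) - 19517 = -17891170/921 + 176*sqrt(11)/921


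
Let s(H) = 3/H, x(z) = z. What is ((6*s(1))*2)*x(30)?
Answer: 1080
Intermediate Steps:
((6*s(1))*2)*x(30) = ((6*(3/1))*2)*30 = ((6*(3*1))*2)*30 = ((6*3)*2)*30 = (18*2)*30 = 36*30 = 1080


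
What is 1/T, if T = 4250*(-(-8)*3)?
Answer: 1/102000 ≈ 9.8039e-6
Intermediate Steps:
T = 102000 (T = 4250*(-8*(-3)) = 4250*24 = 102000)
1/T = 1/102000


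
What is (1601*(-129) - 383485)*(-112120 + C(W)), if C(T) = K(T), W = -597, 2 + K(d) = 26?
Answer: 66138209344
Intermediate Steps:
K(d) = 24 (K(d) = -2 + 26 = 24)
C(T) = 24
(1601*(-129) - 383485)*(-112120 + C(W)) = (1601*(-129) - 383485)*(-112120 + 24) = (-206529 - 383485)*(-112096) = -590014*(-112096) = 66138209344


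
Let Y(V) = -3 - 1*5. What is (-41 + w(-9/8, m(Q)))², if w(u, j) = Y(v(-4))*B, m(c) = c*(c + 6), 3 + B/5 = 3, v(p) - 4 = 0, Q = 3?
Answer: 1681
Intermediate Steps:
v(p) = 4 (v(p) = 4 + 0 = 4)
Y(V) = -8 (Y(V) = -3 - 5 = -8)
B = 0 (B = -15 + 5*3 = -15 + 15 = 0)
m(c) = c*(6 + c)
w(u, j) = 0 (w(u, j) = -8*0 = 0)
(-41 + w(-9/8, m(Q)))² = (-41 + 0)² = (-41)² = 1681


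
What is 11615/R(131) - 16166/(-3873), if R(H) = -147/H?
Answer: -1963548281/189777 ≈ -10347.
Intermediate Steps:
11615/R(131) - 16166/(-3873) = 11615/((-147/131)) - 16166/(-3873) = 11615/((-147*1/131)) - 16166*(-1/3873) = 11615/(-147/131) + 16166/3873 = 11615*(-131/147) + 16166/3873 = -1521565/147 + 16166/3873 = -1963548281/189777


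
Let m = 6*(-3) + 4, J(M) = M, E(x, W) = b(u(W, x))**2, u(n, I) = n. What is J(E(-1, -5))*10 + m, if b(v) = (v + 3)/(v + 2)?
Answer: -86/9 ≈ -9.5556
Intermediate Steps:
b(v) = (3 + v)/(2 + v)
E(x, W) = (3 + W)**2/(2 + W)**2 (E(x, W) = ((3 + W)/(2 + W))**2 = (3 + W)**2/(2 + W)**2)
m = -14 (m = -18 + 4 = -14)
J(E(-1, -5))*10 + m = ((3 - 5)**2/(2 - 5)**2)*10 - 14 = ((-2)**2/(-3)**2)*10 - 14 = ((1/9)*4)*10 - 14 = (4/9)*10 - 14 = 40/9 - 14 = -86/9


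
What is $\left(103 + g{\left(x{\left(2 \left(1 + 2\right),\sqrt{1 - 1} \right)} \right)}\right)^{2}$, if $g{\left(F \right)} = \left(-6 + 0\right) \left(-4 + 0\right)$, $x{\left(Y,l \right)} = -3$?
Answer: $16129$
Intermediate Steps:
$g{\left(F \right)} = 24$ ($g{\left(F \right)} = \left(-6\right) \left(-4\right) = 24$)
$\left(103 + g{\left(x{\left(2 \left(1 + 2\right),\sqrt{1 - 1} \right)} \right)}\right)^{2} = \left(103 + 24\right)^{2} = 127^{2} = 16129$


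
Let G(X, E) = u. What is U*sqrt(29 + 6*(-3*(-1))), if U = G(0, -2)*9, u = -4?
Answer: -36*sqrt(47) ≈ -246.80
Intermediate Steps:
G(X, E) = -4
U = -36 (U = -4*9 = -36)
U*sqrt(29 + 6*(-3*(-1))) = -36*sqrt(29 + 6*(-3*(-1))) = -36*sqrt(29 + 6*3) = -36*sqrt(29 + 18) = -36*sqrt(47)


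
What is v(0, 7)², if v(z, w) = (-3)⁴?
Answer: 6561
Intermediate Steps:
v(z, w) = 81
v(0, 7)² = 81² = 6561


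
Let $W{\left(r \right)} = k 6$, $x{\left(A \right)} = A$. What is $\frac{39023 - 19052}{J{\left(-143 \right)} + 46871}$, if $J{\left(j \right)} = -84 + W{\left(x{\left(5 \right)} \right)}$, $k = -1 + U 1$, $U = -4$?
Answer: $\frac{19971}{46757} \approx 0.42712$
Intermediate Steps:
$k = -5$ ($k = -1 - 4 = -5$)
$W{\left(r \right)} = -30$ ($W{\left(r \right)} = \left(-5\right) 6 = -30$)
$J{\left(j \right)} = -114$ ($J{\left(j \right)} = -84 - 30 = -114$)
$\frac{39023 - 19052}{J{\left(-143 \right)} + 46871} = \frac{39023 - 19052}{-114 + 46871} = \frac{19971}{46757}$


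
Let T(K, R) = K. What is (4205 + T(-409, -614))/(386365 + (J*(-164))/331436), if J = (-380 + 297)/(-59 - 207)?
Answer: 83665715224/8515675460907 ≈ 0.0098249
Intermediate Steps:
J = 83/266 (J = -83/(-266) = -83*(-1/266) = 83/266 ≈ 0.31203)
(4205 + T(-409, -614))/(386365 + (J*(-164))/331436) = (4205 - 409)/(386365 + ((83/266)*(-164))/331436) = 3796/(386365 - 6806/133*1/331436) = 3796/(386365 - 3403/22040494) = 3796/(8515675460907/22040494) = 3796*(22040494/8515675460907) = 83665715224/8515675460907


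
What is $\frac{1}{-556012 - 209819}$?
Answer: $- \frac{1}{765831} \approx -1.3058 \cdot 10^{-6}$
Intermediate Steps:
$\frac{1}{-556012 - 209819} = \frac{1}{-765831} = - \frac{1}{765831}$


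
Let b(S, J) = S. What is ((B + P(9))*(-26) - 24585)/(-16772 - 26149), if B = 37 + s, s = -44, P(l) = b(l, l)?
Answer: 24637/42921 ≈ 0.57401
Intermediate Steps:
P(l) = l
B = -7 (B = 37 - 44 = -7)
((B + P(9))*(-26) - 24585)/(-16772 - 26149) = ((-7 + 9)*(-26) - 24585)/(-16772 - 26149) = (2*(-26) - 24585)/(-42921) = (-52 - 24585)*(-1/42921) = -24637*(-1/42921) = 24637/42921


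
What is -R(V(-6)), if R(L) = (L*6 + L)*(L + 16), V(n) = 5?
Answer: -735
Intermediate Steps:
R(L) = 7*L*(16 + L) (R(L) = (6*L + L)*(16 + L) = (7*L)*(16 + L) = 7*L*(16 + L))
-R(V(-6)) = -7*5*(16 + 5) = -7*5*21 = -1*735 = -735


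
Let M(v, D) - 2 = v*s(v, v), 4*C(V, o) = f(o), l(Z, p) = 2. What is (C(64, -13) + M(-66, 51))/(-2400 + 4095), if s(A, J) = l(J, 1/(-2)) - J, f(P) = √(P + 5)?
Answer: -4486/1695 + I*√2/3390 ≈ -2.6466 + 0.00041717*I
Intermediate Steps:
f(P) = √(5 + P)
s(A, J) = 2 - J
C(V, o) = √(5 + o)/4
M(v, D) = 2 + v*(2 - v)
(C(64, -13) + M(-66, 51))/(-2400 + 4095) = (√(5 - 13)/4 + (2 - 1*(-66)*(-2 - 66)))/(-2400 + 4095) = (√(-8)/4 + (2 - 1*(-66)*(-68)))/1695 = ((2*I*√2)/4 + (2 - 4488))*(1/1695) = (I*√2/2 - 4486)*(1/1695) = (-4486 + I*√2/2)*(1/1695) = -4486/1695 + I*√2/3390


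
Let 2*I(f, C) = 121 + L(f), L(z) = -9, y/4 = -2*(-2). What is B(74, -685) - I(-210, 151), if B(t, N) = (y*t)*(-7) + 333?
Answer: -8011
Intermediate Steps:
y = 16 (y = 4*(-2*(-2)) = 4*4 = 16)
I(f, C) = 56 (I(f, C) = (121 - 9)/2 = (1/2)*112 = 56)
B(t, N) = 333 - 112*t (B(t, N) = (16*t)*(-7) + 333 = -112*t + 333 = 333 - 112*t)
B(74, -685) - I(-210, 151) = (333 - 112*74) - 1*56 = (333 - 8288) - 56 = -7955 - 56 = -8011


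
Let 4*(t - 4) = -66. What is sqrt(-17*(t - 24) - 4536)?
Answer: I*sqrt(15662)/2 ≈ 62.574*I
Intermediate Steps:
t = -25/2 (t = 4 + (1/4)*(-66) = 4 - 33/2 = -25/2 ≈ -12.500)
sqrt(-17*(t - 24) - 4536) = sqrt(-17*(-25/2 - 24) - 4536) = sqrt(-17*(-73/2) - 4536) = sqrt(1241/2 - 4536) = sqrt(-7831/2) = I*sqrt(15662)/2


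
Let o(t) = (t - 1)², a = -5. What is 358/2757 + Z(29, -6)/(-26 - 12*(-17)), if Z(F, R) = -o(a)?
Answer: -17764/245373 ≈ -0.072396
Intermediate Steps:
o(t) = (-1 + t)²
Z(F, R) = -36 (Z(F, R) = -(-1 - 5)² = -1*(-6)² = -1*36 = -36)
358/2757 + Z(29, -6)/(-26 - 12*(-17)) = 358/2757 - 36/(-26 - 12*(-17)) = 358*(1/2757) - 36/(-26 + 204) = 358/2757 - 36/178 = 358/2757 - 36*1/178 = 358/2757 - 18/89 = -17764/245373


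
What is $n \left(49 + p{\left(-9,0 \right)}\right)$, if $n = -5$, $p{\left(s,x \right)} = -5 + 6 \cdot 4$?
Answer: $-340$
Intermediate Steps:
$p{\left(s,x \right)} = 19$ ($p{\left(s,x \right)} = -5 + 24 = 19$)
$n \left(49 + p{\left(-9,0 \right)}\right) = - 5 \left(49 + 19\right) = \left(-5\right) 68 = -340$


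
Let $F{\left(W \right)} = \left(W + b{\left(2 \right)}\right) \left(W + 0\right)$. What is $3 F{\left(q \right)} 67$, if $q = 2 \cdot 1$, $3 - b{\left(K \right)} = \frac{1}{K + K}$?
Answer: $\frac{3819}{2} \approx 1909.5$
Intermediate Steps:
$b{\left(K \right)} = 3 - \frac{1}{2 K}$ ($b{\left(K \right)} = 3 - \frac{1}{K + K} = 3 - \frac{1}{2 K}$)
$q = 2$
$F{\left(W \right)} = W \left(\frac{11}{4} + W\right)$ ($F{\left(W \right)} = \left(W + \left(3 - \frac{1}{2 \cdot 2}\right)\right) \left(W + 0\right) = \left(W + \left(3 - \frac{1}{4}\right)\right) W = \left(W + \frac{11}{4}\right) W = \left(\frac{11}{4} + W\right) W = W \left(\frac{11}{4} + W\right)$)
$3 F{\left(q \right)} 67 = 3 \cdot \frac{1}{4} \cdot 2 \left(11 + 4 \cdot 2\right) 67 = 3 \cdot \frac{1}{4} \cdot 2 \left(11 + 8\right) 67 = 3 \cdot \frac{1}{4} \cdot 2 \cdot 19 \cdot 67 = 3 \cdot \frac{19}{2} \cdot 67 = \frac{57}{2} \cdot 67 = \frac{3819}{2}$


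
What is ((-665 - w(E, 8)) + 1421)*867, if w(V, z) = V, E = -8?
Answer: 662388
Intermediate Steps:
((-665 - w(E, 8)) + 1421)*867 = ((-665 - 1*(-8)) + 1421)*867 = ((-665 + 8) + 1421)*867 = (-657 + 1421)*867 = 764*867 = 662388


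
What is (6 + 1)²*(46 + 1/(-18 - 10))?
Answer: 9009/4 ≈ 2252.3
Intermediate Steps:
(6 + 1)²*(46 + 1/(-18 - 10)) = 7²*(46 + 1/(-28)) = 49*(46 - 1/28) = 49*(1287/28) = 9009/4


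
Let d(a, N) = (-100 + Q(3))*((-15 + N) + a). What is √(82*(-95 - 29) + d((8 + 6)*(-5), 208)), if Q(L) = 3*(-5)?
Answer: I*√24313 ≈ 155.93*I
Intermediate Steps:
Q(L) = -15
d(a, N) = 1725 - 115*N - 115*a (d(a, N) = (-100 - 15)*((-15 + N) + a) = -115*(-15 + N + a) = 1725 - 115*N - 115*a)
√(82*(-95 - 29) + d((8 + 6)*(-5), 208)) = √(82*(-95 - 29) + (1725 - 115*208 - 115*(8 + 6)*(-5))) = √(82*(-124) + (1725 - 23920 - 1610*(-5))) = √(-10168 + (1725 - 23920 - 115*(-70))) = √(-10168 + (1725 - 23920 + 8050)) = √(-10168 - 14145) = √(-24313) = I*√24313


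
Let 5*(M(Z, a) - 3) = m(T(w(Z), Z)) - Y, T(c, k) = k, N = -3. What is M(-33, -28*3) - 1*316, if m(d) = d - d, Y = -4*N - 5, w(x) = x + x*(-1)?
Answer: -1572/5 ≈ -314.40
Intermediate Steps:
w(x) = 0 (w(x) = x - x = 0)
Y = 7 (Y = -4*(-3) - 5 = 12 - 5 = 7)
m(d) = 0
M(Z, a) = 8/5 (M(Z, a) = 3 + (0 - 1*7)/5 = 3 + (0 - 7)/5 = 3 + (⅕)*(-7) = 3 - 7/5 = 8/5)
M(-33, -28*3) - 1*316 = 8/5 - 1*316 = 8/5 - 316 = -1572/5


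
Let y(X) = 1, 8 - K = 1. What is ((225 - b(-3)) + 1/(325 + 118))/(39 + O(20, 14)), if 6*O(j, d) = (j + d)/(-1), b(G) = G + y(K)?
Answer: 150843/22150 ≈ 6.8101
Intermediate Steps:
K = 7 (K = 8 - 1*1 = 8 - 1 = 7)
b(G) = 1 + G (b(G) = G + 1 = 1 + G)
O(j, d) = -d/6 - j/6 (O(j, d) = ((j + d)/(-1))/6 = ((d + j)*(-1))/6 = (-d - j)/6 = -d/6 - j/6)
((225 - b(-3)) + 1/(325 + 118))/(39 + O(20, 14)) = ((225 - (1 - 3)) + 1/(325 + 118))/(39 + (-⅙*14 - ⅙*20)) = ((225 - 1*(-2)) + 1/443)/(39 + (-7/3 - 10/3)) = ((225 + 2) + 1/443)/(39 - 17/3) = (227 + 1/443)/(100/3) = (100562/443)*(3/100) = 150843/22150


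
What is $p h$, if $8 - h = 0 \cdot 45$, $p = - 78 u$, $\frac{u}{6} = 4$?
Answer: $-14976$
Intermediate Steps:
$u = 24$ ($u = 6 \cdot 4 = 24$)
$p = -1872$ ($p = \left(-78\right) 24 = -1872$)
$h = 8$ ($h = 8 - 0 \cdot 45 = 8 - 0 = 8 + 0 = 8$)
$p h = \left(-1872\right) 8 = -14976$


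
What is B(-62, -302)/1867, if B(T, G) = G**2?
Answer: 91204/1867 ≈ 48.851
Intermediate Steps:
B(-62, -302)/1867 = (-302)**2/1867 = 91204*(1/1867) = 91204/1867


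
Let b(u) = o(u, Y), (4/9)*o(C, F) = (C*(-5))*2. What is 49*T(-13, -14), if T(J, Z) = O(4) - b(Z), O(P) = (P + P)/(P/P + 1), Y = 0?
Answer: -15239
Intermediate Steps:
O(P) = P (O(P) = (2*P)/(1 + 1) = (2*P)/2 = (2*P)*(1/2) = P)
o(C, F) = -45*C/2 (o(C, F) = 9*((C*(-5))*2)/4 = 9*(-5*C*2)/4 = 9*(-10*C)/4 = -45*C/2)
b(u) = -45*u/2
T(J, Z) = 4 + 45*Z/2 (T(J, Z) = 4 - (-45)*Z/2 = 4 + 45*Z/2)
49*T(-13, -14) = 49*(4 + (45/2)*(-14)) = 49*(4 - 315) = 49*(-311) = -15239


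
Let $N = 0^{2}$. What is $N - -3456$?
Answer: $3456$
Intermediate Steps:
$N = 0$
$N - -3456 = 0 - -3456 = 0 + 3456 = 3456$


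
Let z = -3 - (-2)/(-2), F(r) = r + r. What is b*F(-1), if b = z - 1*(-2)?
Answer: 4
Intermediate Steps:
F(r) = 2*r
z = -4 (z = -3 - (-2)*(-1)/2 = -3 - 1*1 = -3 - 1 = -4)
b = -2 (b = -4 - 1*(-2) = -4 + 2 = -2)
b*F(-1) = -4*(-1) = -2*(-2) = 4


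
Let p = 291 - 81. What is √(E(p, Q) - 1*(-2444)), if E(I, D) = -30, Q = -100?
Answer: √2414 ≈ 49.132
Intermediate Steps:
p = 210
√(E(p, Q) - 1*(-2444)) = √(-30 - 1*(-2444)) = √(-30 + 2444) = √2414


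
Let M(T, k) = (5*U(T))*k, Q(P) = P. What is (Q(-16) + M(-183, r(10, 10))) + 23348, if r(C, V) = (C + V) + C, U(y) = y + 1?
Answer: -3968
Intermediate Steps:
U(y) = 1 + y
r(C, V) = V + 2*C
M(T, k) = k*(5 + 5*T) (M(T, k) = (5*(1 + T))*k = (5 + 5*T)*k = k*(5 + 5*T))
(Q(-16) + M(-183, r(10, 10))) + 23348 = (-16 + 5*(10 + 2*10)*(1 - 183)) + 23348 = (-16 + 5*(10 + 20)*(-182)) + 23348 = (-16 + 5*30*(-182)) + 23348 = (-16 - 27300) + 23348 = -27316 + 23348 = -3968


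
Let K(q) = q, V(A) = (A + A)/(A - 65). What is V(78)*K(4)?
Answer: 48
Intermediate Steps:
V(A) = 2*A/(-65 + A) (V(A) = (2*A)/(-65 + A) = 2*A/(-65 + A))
V(78)*K(4) = (2*78/(-65 + 78))*4 = (2*78/13)*4 = (2*78*(1/13))*4 = 12*4 = 48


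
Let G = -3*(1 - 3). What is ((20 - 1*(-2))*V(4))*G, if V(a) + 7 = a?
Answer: -396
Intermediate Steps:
V(a) = -7 + a
G = 6 (G = -3*(-2) = 6)
((20 - 1*(-2))*V(4))*G = ((20 - 1*(-2))*(-7 + 4))*6 = ((20 + 2)*(-3))*6 = (22*(-3))*6 = -66*6 = -396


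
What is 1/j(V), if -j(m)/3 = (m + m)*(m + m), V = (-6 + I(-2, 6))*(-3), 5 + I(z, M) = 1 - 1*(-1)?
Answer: -1/8748 ≈ -0.00011431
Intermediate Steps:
I(z, M) = -3 (I(z, M) = -5 + (1 - 1*(-1)) = -5 + (1 + 1) = -5 + 2 = -3)
V = 27 (V = (-6 - 3)*(-3) = -9*(-3) = 27)
j(m) = -12*m² (j(m) = -3*(m + m)*(m + m) = -3*2*m*2*m = -12*m²)
1/j(V) = 1/(-12*27²) = 1/(-12*729) = 1/(-8748) = -1/8748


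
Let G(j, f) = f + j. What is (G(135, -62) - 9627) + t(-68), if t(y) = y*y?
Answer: -4930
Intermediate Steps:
t(y) = y**2
(G(135, -62) - 9627) + t(-68) = ((-62 + 135) - 9627) + (-68)**2 = (73 - 9627) + 4624 = -9554 + 4624 = -4930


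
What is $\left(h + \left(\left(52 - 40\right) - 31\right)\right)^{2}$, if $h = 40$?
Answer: $441$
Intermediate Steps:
$\left(h + \left(\left(52 - 40\right) - 31\right)\right)^{2} = \left(40 + \left(\left(52 - 40\right) - 31\right)\right)^{2} = \left(40 + \left(12 - 31\right)\right)^{2} = \left(40 - 19\right)^{2} = 21^{2} = 441$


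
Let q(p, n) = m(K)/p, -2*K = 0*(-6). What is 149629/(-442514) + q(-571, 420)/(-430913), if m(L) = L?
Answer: -149629/442514 ≈ -0.33813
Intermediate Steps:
K = 0 (K = -0*(-6) = -1/2*0 = 0)
q(p, n) = 0 (q(p, n) = 0/p = 0)
149629/(-442514) + q(-571, 420)/(-430913) = 149629/(-442514) + 0/(-430913) = 149629*(-1/442514) + 0*(-1/430913) = -149629/442514 + 0 = -149629/442514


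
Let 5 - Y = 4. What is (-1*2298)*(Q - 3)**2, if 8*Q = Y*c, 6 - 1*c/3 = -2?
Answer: 0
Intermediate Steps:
Y = 1 (Y = 5 - 1*4 = 5 - 4 = 1)
c = 24 (c = 18 - 3*(-2) = 18 + 6 = 24)
Q = 3 (Q = (1*24)/8 = (1/8)*24 = 3)
(-1*2298)*(Q - 3)**2 = (-1*2298)*(3 - 3)**2 = -2298*0**2 = -2298*0 = 0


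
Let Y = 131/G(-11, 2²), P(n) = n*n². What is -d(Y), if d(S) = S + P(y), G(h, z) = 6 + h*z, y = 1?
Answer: 93/38 ≈ 2.4474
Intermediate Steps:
P(n) = n³
Y = -131/38 (Y = 131/(6 - 11*2²) = 131/(6 - 11*4) = 131/(6 - 44) = 131/(-38) = 131*(-1/38) = -131/38 ≈ -3.4474)
d(S) = 1 + S (d(S) = S + 1³ = S + 1 = 1 + S)
-d(Y) = -(1 - 131/38) = -1*(-93/38) = 93/38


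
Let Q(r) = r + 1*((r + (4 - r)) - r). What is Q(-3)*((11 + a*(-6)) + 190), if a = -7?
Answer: 972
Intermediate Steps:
Q(r) = 4 (Q(r) = r + 1*(4 - r) = r + (4 - r) = 4)
Q(-3)*((11 + a*(-6)) + 190) = 4*((11 - 7*(-6)) + 190) = 4*((11 + 42) + 190) = 4*(53 + 190) = 4*243 = 972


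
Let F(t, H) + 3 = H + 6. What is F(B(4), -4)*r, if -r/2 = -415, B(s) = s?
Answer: -830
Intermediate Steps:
F(t, H) = 3 + H (F(t, H) = -3 + (H + 6) = -3 + (6 + H) = 3 + H)
r = 830 (r = -2*(-415) = 830)
F(B(4), -4)*r = (3 - 4)*830 = -1*830 = -830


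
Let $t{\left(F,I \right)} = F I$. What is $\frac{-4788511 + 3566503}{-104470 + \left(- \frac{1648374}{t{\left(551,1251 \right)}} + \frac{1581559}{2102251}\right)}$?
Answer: $\frac{590263964765018136}{50462716997924195} \approx 11.697$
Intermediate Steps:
$\frac{-4788511 + 3566503}{-104470 + \left(- \frac{1648374}{t{\left(551,1251 \right)}} + \frac{1581559}{2102251}\right)} = \frac{-4788511 + 3566503}{-104470 + \left(- \frac{1648374}{551 \cdot 1251} + \frac{1581559}{2102251}\right)} = - \frac{1222008}{-104470 + \left(- \frac{1648374}{689301} + 1581559 \cdot \frac{1}{2102251}\right)} = - \frac{1222008}{-104470 + \left(\left(-1648374\right) \frac{1}{689301} + \frac{1581559}{2102251}\right)} = - \frac{1222008}{-104470 + \left(- \frac{549458}{229767} + \frac{1581559}{2102251}\right)} = - \frac{1222008}{-104470 - \frac{791708563205}{483027905517}} = - \frac{1222008}{- \frac{50462716997924195}{483027905517}} = \left(-1222008\right) \left(- \frac{483027905517}{50462716997924195}\right) = \frac{590263964765018136}{50462716997924195}$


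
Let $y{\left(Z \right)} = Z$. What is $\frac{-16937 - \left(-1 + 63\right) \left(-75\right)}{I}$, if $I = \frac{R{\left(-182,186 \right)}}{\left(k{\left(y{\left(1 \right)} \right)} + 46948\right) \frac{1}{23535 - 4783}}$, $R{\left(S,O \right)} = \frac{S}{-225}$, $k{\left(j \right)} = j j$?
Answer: $- \frac{18542004525}{487552} \approx -38031.0$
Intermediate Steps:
$k{\left(j \right)} = j^{2}$
$R{\left(S,O \right)} = - \frac{S}{225}$ ($R{\left(S,O \right)} = S \left(- \frac{1}{225}\right) = - \frac{S}{225}$)
$I = \frac{487552}{1509075}$ ($I = \frac{\left(- \frac{1}{225}\right) \left(-182\right)}{\left(1^{2} + 46948\right) \frac{1}{23535 - 4783}} = \frac{182}{225 \frac{1 + 46948}{18752}} = \frac{182}{225 \cdot 46949 \cdot \frac{1}{18752}} = \frac{182}{225 \cdot \frac{46949}{18752}} = \frac{182}{225} \cdot \frac{18752}{46949} = \frac{487552}{1509075} \approx 0.32308$)
$\frac{-16937 - \left(-1 + 63\right) \left(-75\right)}{I} = \frac{-16937 - \left(-1 + 63\right) \left(-75\right)}{\frac{487552}{1509075}} = \left(-16937 - 62 \left(-75\right)\right) \frac{1509075}{487552} = \left(-16937 - -4650\right) \frac{1509075}{487552} = \left(-16937 + 4650\right) \frac{1509075}{487552} = \left(-12287\right) \frac{1509075}{487552} = - \frac{18542004525}{487552}$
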